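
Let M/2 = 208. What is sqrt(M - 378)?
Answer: sqrt(38) ≈ 6.1644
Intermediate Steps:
M = 416 (M = 2*208 = 416)
sqrt(M - 378) = sqrt(416 - 378) = sqrt(38)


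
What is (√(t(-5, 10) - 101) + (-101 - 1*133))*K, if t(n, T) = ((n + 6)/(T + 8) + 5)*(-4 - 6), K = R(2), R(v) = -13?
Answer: 3042 - 26*I*√341/3 ≈ 3042.0 - 160.04*I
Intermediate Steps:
K = -13
t(n, T) = -50 - 10*(6 + n)/(8 + T) (t(n, T) = ((6 + n)/(8 + T) + 5)*(-10) = (5 + (6 + n)/(8 + T))*(-10) = -50 - 10*(6 + n)/(8 + T))
(√(t(-5, 10) - 101) + (-101 - 1*133))*K = (√(10*(-46 - 1*(-5) - 5*10)/(8 + 10) - 101) + (-101 - 1*133))*(-13) = (√(10*(-46 + 5 - 50)/18 - 101) + (-101 - 133))*(-13) = (√(10*(1/18)*(-91) - 101) - 234)*(-13) = (√(-455/9 - 101) - 234)*(-13) = (√(-1364/9) - 234)*(-13) = (2*I*√341/3 - 234)*(-13) = (-234 + 2*I*√341/3)*(-13) = 3042 - 26*I*√341/3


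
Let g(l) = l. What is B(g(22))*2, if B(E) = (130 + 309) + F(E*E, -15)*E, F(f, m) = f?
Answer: 22174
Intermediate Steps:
B(E) = 439 + E³ (B(E) = (130 + 309) + (E*E)*E = 439 + E²*E = 439 + E³)
B(g(22))*2 = (439 + 22³)*2 = (439 + 10648)*2 = 11087*2 = 22174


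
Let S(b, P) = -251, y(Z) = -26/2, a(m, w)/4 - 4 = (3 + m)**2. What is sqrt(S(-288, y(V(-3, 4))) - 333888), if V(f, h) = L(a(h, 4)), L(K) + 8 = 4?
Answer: I*sqrt(334139) ≈ 578.05*I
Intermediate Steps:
a(m, w) = 16 + 4*(3 + m)**2
L(K) = -4 (L(K) = -8 + 4 = -4)
V(f, h) = -4
y(Z) = -13 (y(Z) = -26*1/2 = -13)
sqrt(S(-288, y(V(-3, 4))) - 333888) = sqrt(-251 - 333888) = sqrt(-334139) = I*sqrt(334139)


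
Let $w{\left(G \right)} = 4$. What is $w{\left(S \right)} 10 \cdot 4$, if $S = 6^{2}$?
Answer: $160$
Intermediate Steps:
$S = 36$
$w{\left(S \right)} 10 \cdot 4 = 4 \cdot 10 \cdot 4 = 40 \cdot 4 = 160$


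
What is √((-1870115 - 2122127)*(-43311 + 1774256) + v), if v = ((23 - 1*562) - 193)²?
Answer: I*√6910350792866 ≈ 2.6288e+6*I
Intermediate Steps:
v = 535824 (v = ((23 - 562) - 193)² = (-539 - 193)² = (-732)² = 535824)
√((-1870115 - 2122127)*(-43311 + 1774256) + v) = √((-1870115 - 2122127)*(-43311 + 1774256) + 535824) = √(-3992242*1730945 + 535824) = √(-6910351328690 + 535824) = √(-6910350792866) = I*√6910350792866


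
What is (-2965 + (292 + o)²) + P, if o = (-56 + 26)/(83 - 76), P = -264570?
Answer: -9053019/49 ≈ -1.8476e+5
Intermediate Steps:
o = -30/7 ≈ -4.2857
(-2965 + (292 + o)²) + P = (-2965 + (292 - 30/7)²) - 264570 = (-2965 + (2014/7)²) - 264570 = (-2965 + 4056196/49) - 264570 = 3910911/49 - 264570 = -9053019/49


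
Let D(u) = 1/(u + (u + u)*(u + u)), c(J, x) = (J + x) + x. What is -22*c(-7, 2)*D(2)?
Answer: 11/3 ≈ 3.6667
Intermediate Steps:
c(J, x) = J + 2*x
D(u) = 1/(u + 4*u**2) (D(u) = 1/(u + (2*u)*(2*u)) = 1/(u + 4*u**2))
-22*c(-7, 2)*D(2) = -22*(-7 + 2*2)*1/(2*(1 + 4*2)) = -22*(-7 + 4)*1/(2*(1 + 8)) = -(-66)*(1/2)/9 = -(-66)*(1/2)*(1/9) = -(-66)/18 = -22*(-1/6) = 11/3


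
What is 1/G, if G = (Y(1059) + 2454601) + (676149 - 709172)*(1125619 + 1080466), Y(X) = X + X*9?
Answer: -1/72849079764 ≈ -1.3727e-11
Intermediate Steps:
Y(X) = 10*X (Y(X) = X + 9*X = 10*X)
G = -72849079764 (G = (10*1059 + 2454601) + (676149 - 709172)*(1125619 + 1080466) = (10590 + 2454601) - 33023*2206085 = 2465191 - 72851544955 = -72849079764)
1/G = 1/(-72849079764) = -1/72849079764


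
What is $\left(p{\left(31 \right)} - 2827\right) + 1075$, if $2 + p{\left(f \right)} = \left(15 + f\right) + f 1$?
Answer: $-1677$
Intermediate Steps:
$p{\left(f \right)} = 13 + 2 f$ ($p{\left(f \right)} = -2 + \left(\left(15 + f\right) + f 1\right) = -2 + \left(\left(15 + f\right) + f\right) = -2 + \left(15 + 2 f\right) = 13 + 2 f$)
$\left(p{\left(31 \right)} - 2827\right) + 1075 = \left(\left(13 + 2 \cdot 31\right) - 2827\right) + 1075 = \left(\left(13 + 62\right) - 2827\right) + 1075 = \left(75 - 2827\right) + 1075 = -2752 + 1075 = -1677$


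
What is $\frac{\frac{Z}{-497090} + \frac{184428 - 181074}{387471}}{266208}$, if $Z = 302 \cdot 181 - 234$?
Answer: $- \frac{36784151}{97109431161540} \approx -3.7879 \cdot 10^{-7}$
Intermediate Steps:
$Z = 54428$ ($Z = 54662 - 234 = 54428$)
$\frac{\frac{Z}{-497090} + \frac{184428 - 181074}{387471}}{266208} = \frac{\frac{54428}{-497090} + \frac{184428 - 181074}{387471}}{266208} = \left(54428 \left(- \frac{1}{497090}\right) + \left(184428 - 181074\right) \frac{1}{387471}\right) \frac{1}{266208} = \left(- \frac{2474}{22595} + 3354 \cdot \frac{1}{387471}\right) \frac{1}{266208} = \left(- \frac{2474}{22595} + \frac{1118}{129157}\right) \frac{1}{266208} = \left(- \frac{294273208}{2918302415}\right) \frac{1}{266208} = - \frac{36784151}{97109431161540}$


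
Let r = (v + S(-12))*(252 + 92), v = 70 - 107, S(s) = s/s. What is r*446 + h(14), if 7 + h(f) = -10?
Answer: -5523281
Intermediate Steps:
S(s) = 1
v = -37
h(f) = -17 (h(f) = -7 - 10 = -17)
r = -12384 (r = (-37 + 1)*(252 + 92) = -36*344 = -12384)
r*446 + h(14) = -12384*446 - 17 = -5523264 - 17 = -5523281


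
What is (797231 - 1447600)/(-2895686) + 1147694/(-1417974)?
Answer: -1200577557839/2053003730082 ≈ -0.58479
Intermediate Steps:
(797231 - 1447600)/(-2895686) + 1147694/(-1417974) = -650369*(-1/2895686) + 1147694*(-1/1417974) = 650369/2895686 - 573847/708987 = -1200577557839/2053003730082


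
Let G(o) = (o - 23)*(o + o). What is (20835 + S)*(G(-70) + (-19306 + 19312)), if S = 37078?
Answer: 754374738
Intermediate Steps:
G(o) = 2*o*(-23 + o) (G(o) = (-23 + o)*(2*o) = 2*o*(-23 + o))
(20835 + S)*(G(-70) + (-19306 + 19312)) = (20835 + 37078)*(2*(-70)*(-23 - 70) + (-19306 + 19312)) = 57913*(2*(-70)*(-93) + 6) = 57913*(13020 + 6) = 57913*13026 = 754374738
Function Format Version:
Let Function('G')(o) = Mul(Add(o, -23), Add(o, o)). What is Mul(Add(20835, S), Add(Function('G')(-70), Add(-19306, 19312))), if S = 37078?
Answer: 754374738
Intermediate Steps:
Function('G')(o) = Mul(2, o, Add(-23, o)) (Function('G')(o) = Mul(Add(-23, o), Mul(2, o)) = Mul(2, o, Add(-23, o)))
Mul(Add(20835, S), Add(Function('G')(-70), Add(-19306, 19312))) = Mul(Add(20835, 37078), Add(Mul(2, -70, Add(-23, -70)), Add(-19306, 19312))) = Mul(57913, Add(Mul(2, -70, -93), 6)) = Mul(57913, Add(13020, 6)) = Mul(57913, 13026) = 754374738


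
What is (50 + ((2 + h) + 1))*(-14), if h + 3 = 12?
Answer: -868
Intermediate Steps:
h = 9 (h = -3 + 12 = 9)
(50 + ((2 + h) + 1))*(-14) = (50 + ((2 + 9) + 1))*(-14) = (50 + (11 + 1))*(-14) = (50 + 12)*(-14) = 62*(-14) = -868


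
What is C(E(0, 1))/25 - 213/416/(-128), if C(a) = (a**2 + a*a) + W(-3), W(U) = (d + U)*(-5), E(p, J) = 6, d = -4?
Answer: 5702861/1331200 ≈ 4.2840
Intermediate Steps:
W(U) = 20 - 5*U (W(U) = (-4 + U)*(-5) = 20 - 5*U)
C(a) = 35 + 2*a**2 (C(a) = (a**2 + a*a) + (20 - 5*(-3)) = (a**2 + a**2) + (20 + 15) = 2*a**2 + 35 = 35 + 2*a**2)
C(E(0, 1))/25 - 213/416/(-128) = (35 + 2*6**2)/25 - 213/416/(-128) = (35 + 2*36)*(1/25) - 213*1/416*(-1/128) = (35 + 72)*(1/25) - 213/416*(-1/128) = 107*(1/25) + 213/53248 = 107/25 + 213/53248 = 5702861/1331200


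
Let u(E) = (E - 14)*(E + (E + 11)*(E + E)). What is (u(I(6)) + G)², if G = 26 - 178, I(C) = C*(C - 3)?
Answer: 16777216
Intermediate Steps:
I(C) = C*(-3 + C)
u(E) = (-14 + E)*(E + 2*E*(11 + E)) (u(E) = (-14 + E)*(E + (11 + E)*(2*E)) = (-14 + E)*(E + 2*E*(11 + E)))
G = -152
(u(I(6)) + G)² = ((6*(-3 + 6))*(-322 - 30*(-3 + 6) + 2*(6*(-3 + 6))²) - 152)² = ((6*3)*(-322 - 30*3 + 2*(6*3)²) - 152)² = (18*(-322 - 5*18 + 2*18²) - 152)² = (18*(-322 - 90 + 2*324) - 152)² = (18*(-322 - 90 + 648) - 152)² = (18*236 - 152)² = (4248 - 152)² = 4096² = 16777216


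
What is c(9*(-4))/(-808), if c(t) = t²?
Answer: -162/101 ≈ -1.6040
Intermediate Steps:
c(9*(-4))/(-808) = (9*(-4))²/(-808) = (-36)²*(-1/808) = 1296*(-1/808) = -162/101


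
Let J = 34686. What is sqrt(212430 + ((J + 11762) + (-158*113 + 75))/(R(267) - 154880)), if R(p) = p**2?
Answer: 7*sqrt(30292708752499)/83591 ≈ 460.90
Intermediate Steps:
sqrt(212430 + ((J + 11762) + (-158*113 + 75))/(R(267) - 154880)) = sqrt(212430 + ((34686 + 11762) + (-158*113 + 75))/(267**2 - 154880)) = sqrt(212430 + (46448 + (-17854 + 75))/(71289 - 154880)) = sqrt(212430 + (46448 - 17779)/(-83591)) = sqrt(212430 + 28669*(-1/83591)) = sqrt(212430 - 28669/83591) = sqrt(17757207461/83591) = 7*sqrt(30292708752499)/83591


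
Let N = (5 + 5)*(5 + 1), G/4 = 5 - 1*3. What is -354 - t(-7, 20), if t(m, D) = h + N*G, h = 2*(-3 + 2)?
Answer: -832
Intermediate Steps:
G = 8 (G = 4*(5 - 1*3) = 4*(5 - 3) = 4*2 = 8)
h = -2 (h = 2*(-1) = -2)
N = 60 (N = 10*6 = 60)
t(m, D) = 478 (t(m, D) = -2 + 60*8 = -2 + 480 = 478)
-354 - t(-7, 20) = -354 - 1*478 = -354 - 478 = -832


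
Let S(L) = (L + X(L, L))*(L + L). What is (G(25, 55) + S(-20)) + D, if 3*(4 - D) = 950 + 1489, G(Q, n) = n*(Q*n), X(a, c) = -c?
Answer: 74816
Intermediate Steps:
G(Q, n) = Q*n**2
D = -809 (D = 4 - (950 + 1489)/3 = 4 - 1/3*2439 = 4 - 813 = -809)
S(L) = 0 (S(L) = (L - L)*(L + L) = 0*(2*L) = 0)
(G(25, 55) + S(-20)) + D = (25*55**2 + 0) - 809 = (25*3025 + 0) - 809 = (75625 + 0) - 809 = 75625 - 809 = 74816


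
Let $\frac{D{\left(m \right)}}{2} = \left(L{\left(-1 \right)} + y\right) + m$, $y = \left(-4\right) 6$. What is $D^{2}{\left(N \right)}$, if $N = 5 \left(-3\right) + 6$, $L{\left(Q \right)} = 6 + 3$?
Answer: $2304$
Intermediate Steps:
$L{\left(Q \right)} = 9$
$y = -24$
$N = -9$ ($N = -15 + 6 = -9$)
$D{\left(m \right)} = -30 + 2 m$ ($D{\left(m \right)} = 2 \left(\left(9 - 24\right) + m\right) = 2 \left(-15 + m\right) = -30 + 2 m$)
$D^{2}{\left(N \right)} = \left(-30 + 2 \left(-9\right)\right)^{2} = \left(-30 - 18\right)^{2} = \left(-48\right)^{2} = 2304$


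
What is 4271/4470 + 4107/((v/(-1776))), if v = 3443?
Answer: -32589617987/15390210 ≈ -2117.6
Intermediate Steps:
4271/4470 + 4107/((v/(-1776))) = 4271/4470 + 4107/((3443/(-1776))) = 4271*(1/4470) + 4107/((3443*(-1/1776))) = 4271/4470 + 4107/(-3443/1776) = 4271/4470 + 4107*(-1776/3443) = 4271/4470 - 7294032/3443 = -32589617987/15390210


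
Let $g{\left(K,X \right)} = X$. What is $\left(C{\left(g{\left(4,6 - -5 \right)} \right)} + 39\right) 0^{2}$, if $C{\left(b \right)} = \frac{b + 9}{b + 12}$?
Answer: $0$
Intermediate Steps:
$C{\left(b \right)} = \frac{9 + b}{12 + b}$
$\left(C{\left(g{\left(4,6 - -5 \right)} \right)} + 39\right) 0^{2} = \left(\frac{9 + \left(6 - -5\right)}{12 + \left(6 - -5\right)} + 39\right) 0^{2} = \left(\frac{9 + \left(6 + 5\right)}{12 + \left(6 + 5\right)} + 39\right) 0 = \left(\frac{9 + 11}{12 + 11} + 39\right) 0 = \left(\frac{1}{23} \cdot 20 + 39\right) 0 = \left(\frac{20}{23} + 39\right) 0 = \frac{917}{23} \cdot 0 = 0$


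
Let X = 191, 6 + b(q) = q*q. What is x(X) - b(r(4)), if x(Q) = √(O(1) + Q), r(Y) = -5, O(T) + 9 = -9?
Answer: -19 + √173 ≈ -5.8471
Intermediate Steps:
O(T) = -18 (O(T) = -9 - 9 = -18)
b(q) = -6 + q² (b(q) = -6 + q*q = -6 + q²)
x(Q) = √(-18 + Q)
x(X) - b(r(4)) = √(-18 + 191) - (-6 + (-5)²) = √173 - (-6 + 25) = √173 - 1*19 = √173 - 19 = -19 + √173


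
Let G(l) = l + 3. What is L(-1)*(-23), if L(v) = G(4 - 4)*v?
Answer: 69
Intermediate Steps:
G(l) = 3 + l
L(v) = 3*v (L(v) = (3 + (4 - 4))*v = (3 + 0)*v = 3*v)
L(-1)*(-23) = (3*(-1))*(-23) = -3*(-23) = 69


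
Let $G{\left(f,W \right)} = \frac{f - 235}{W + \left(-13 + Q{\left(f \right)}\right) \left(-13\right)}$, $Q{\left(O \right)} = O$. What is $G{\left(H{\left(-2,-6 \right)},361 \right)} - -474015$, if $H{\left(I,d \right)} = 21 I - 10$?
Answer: $\frac{571661803}{1206} \approx 4.7402 \cdot 10^{5}$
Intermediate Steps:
$H{\left(I,d \right)} = -10 + 21 I$
$G{\left(f,W \right)} = \frac{-235 + f}{169 + W - 13 f}$ ($G{\left(f,W \right)} = \frac{f - 235}{W + \left(-13 + f\right) \left(-13\right)} = \frac{-235 + f}{W - \left(-169 + 13 f\right)} = \frac{-235 + f}{169 + W - 13 f}$)
$G{\left(H{\left(-2,-6 \right)},361 \right)} - -474015 = \frac{-235 + \left(-10 + 21 \left(-2\right)\right)}{169 + 361 - 13 \left(-10 + 21 \left(-2\right)\right)} - -474015 = \frac{-235 - 52}{169 + 361 - 13 \left(-10 - 42\right)} + 474015 = \frac{-235 - 52}{169 + 361 - -676} + 474015 = \frac{1}{169 + 361 + 676} \left(-287\right) + 474015 = \frac{1}{1206} \left(-287\right) + 474015 = - \frac{287}{1206} + 474015 = \frac{571661803}{1206}$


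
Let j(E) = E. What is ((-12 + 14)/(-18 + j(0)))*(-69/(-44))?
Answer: -23/132 ≈ -0.17424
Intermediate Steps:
((-12 + 14)/(-18 + j(0)))*(-69/(-44)) = ((-12 + 14)/(-18 + 0))*(-69/(-44)) = (2/(-18))*(-69*(-1/44)) = (2*(-1/18))*(69/44) = -⅑*69/44 = -23/132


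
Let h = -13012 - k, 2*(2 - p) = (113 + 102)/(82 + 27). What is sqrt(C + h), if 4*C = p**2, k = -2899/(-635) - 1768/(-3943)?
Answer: I*sqrt(15512320693269233283135)/1091658980 ≈ 114.09*I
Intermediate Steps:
k = 12553437/2503805 (k = -2899*(-1/635) - 1768*(-1/3943) = 2899/635 + 1768/3943 = 12553437/2503805 ≈ 5.0137)
p = 221/218 (p = 2 - (113 + 102)/(2*(82 + 27)) = 2 - 215/(2*109) = 2 - 1/2*215/109 = 2 - 215/218 = 221/218 ≈ 1.0138)
C = 48841/190096 (C = (221/218)**2/4 = (1/4)*(48841/47524) = 48841/190096 ≈ 0.25693)
h = -32592064097/2503805 (h = -13012 - 1*12553437/2503805 = -13012 - 12553437/2503805 = -32592064097/2503805 ≈ -13017.)
sqrt(C + h) = sqrt(48841/190096 - 32592064097/2503805) = sqrt(-6195498728243307/475963315280) = I*sqrt(15512320693269233283135)/1091658980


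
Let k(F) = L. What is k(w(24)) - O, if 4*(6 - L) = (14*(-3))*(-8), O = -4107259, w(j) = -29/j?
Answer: 4107181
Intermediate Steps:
L = -78 (L = 6 - 14*(-3)*(-8)/4 = 6 - (-21)*(-8)/2 = 6 - 1/4*336 = 6 - 84 = -78)
k(F) = -78
k(w(24)) - O = -78 - 1*(-4107259) = -78 + 4107259 = 4107181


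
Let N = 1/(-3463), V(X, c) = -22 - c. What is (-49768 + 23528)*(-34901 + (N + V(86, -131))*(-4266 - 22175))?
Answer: 265061803154560/3463 ≈ 7.6541e+10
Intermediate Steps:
N = -1/3463 ≈ -0.00028877
(-49768 + 23528)*(-34901 + (N + V(86, -131))*(-4266 - 22175)) = (-49768 + 23528)*(-34901 + (-1/3463 + (-22 - 1*(-131)))*(-4266 - 22175)) = -26240*(-34901 + (-1/3463 + (-22 + 131))*(-26441)) = -26240*(-34901 + (-1/3463 + 109)*(-26441)) = -26240*(-34901 + (377466/3463)*(-26441)) = -26240*(-34901 - 9980578506/3463) = -26240*(-10101440669/3463) = 265061803154560/3463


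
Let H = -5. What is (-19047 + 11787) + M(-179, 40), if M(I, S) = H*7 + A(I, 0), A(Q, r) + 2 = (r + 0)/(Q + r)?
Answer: -7297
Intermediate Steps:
A(Q, r) = -2 + r/(Q + r) (A(Q, r) = -2 + (r + 0)/(Q + r) = -2 + r/(Q + r))
M(I, S) = -37 (M(I, S) = -5*7 + (-1*0 - 2*I)/(I + 0) = -35 + (0 - 2*I)/I = -35 + (-2*I)/I = -35 - 2 = -37)
(-19047 + 11787) + M(-179, 40) = (-19047 + 11787) - 37 = -7260 - 37 = -7297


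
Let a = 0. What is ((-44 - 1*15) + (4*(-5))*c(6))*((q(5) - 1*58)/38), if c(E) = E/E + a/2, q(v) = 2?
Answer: 2212/19 ≈ 116.42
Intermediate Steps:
c(E) = 1 (c(E) = E/E + 0/2 = 1 + 0*(½) = 1 + 0 = 1)
((-44 - 1*15) + (4*(-5))*c(6))*((q(5) - 1*58)/38) = ((-44 - 1*15) + (4*(-5))*1)*((2 - 1*58)/38) = ((-44 - 15) - 20*1)*((2 - 58)*(1/38)) = (-59 - 20)*(-56*1/38) = -79*(-28/19) = 2212/19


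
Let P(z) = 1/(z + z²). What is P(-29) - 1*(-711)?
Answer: 577333/812 ≈ 711.00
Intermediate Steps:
P(-29) - 1*(-711) = 1/((-29)*(1 - 29)) - 1*(-711) = -1/29/(-28) + 711 = -1/29*(-1/28) + 711 = 1/812 + 711 = 577333/812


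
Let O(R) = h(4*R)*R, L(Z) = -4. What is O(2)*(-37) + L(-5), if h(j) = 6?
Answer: -448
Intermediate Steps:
O(R) = 6*R
O(2)*(-37) + L(-5) = (6*2)*(-37) - 4 = 12*(-37) - 4 = -444 - 4 = -448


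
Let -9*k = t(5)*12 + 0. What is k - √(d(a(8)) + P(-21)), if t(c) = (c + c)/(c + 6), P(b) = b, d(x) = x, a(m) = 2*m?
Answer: -40/33 - I*√5 ≈ -1.2121 - 2.2361*I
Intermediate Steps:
t(c) = 2*c/(6 + c) (t(c) = (2*c)/(6 + c) = 2*c/(6 + c))
k = -40/33 (k = -((2*5/(6 + 5))*12 + 0)/9 = -((2*5/11)*12 + 0)/9 = -((2*5*(1/11))*12 + 0)/9 = -((10/11)*12 + 0)/9 = -(120/11 + 0)/9 = -⅑*120/11 = -40/33 ≈ -1.2121)
k - √(d(a(8)) + P(-21)) = -40/33 - √(2*8 - 21) = -40/33 - √(16 - 21) = -40/33 - √(-5) = -40/33 - I*√5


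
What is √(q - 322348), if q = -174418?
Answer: I*√496766 ≈ 704.82*I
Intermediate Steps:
√(q - 322348) = √(-174418 - 322348) = √(-496766) = I*√496766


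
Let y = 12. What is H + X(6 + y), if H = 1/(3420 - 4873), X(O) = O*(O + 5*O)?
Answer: 2824631/1453 ≈ 1944.0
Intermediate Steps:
X(O) = 6*O² (X(O) = O*(6*O) = 6*O²)
H = -1/1453 (H = 1/(-1453) = -1/1453 ≈ -0.00068823)
H + X(6 + y) = -1/1453 + 6*(6 + 12)² = -1/1453 + 6*18² = -1/1453 + 6*324 = -1/1453 + 1944 = 2824631/1453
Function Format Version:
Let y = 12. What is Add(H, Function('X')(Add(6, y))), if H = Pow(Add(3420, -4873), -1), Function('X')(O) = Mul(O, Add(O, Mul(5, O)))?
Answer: Rational(2824631, 1453) ≈ 1944.0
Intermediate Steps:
Function('X')(O) = Mul(6, Pow(O, 2)) (Function('X')(O) = Mul(O, Mul(6, O)) = Mul(6, Pow(O, 2)))
H = Rational(-1, 1453) (H = Pow(-1453, -1) = Rational(-1, 1453) ≈ -0.00068823)
Add(H, Function('X')(Add(6, y))) = Add(Rational(-1, 1453), Mul(6, Pow(Add(6, 12), 2))) = Add(Rational(-1, 1453), Mul(6, Pow(18, 2))) = Add(Rational(-1, 1453), Mul(6, 324)) = Add(Rational(-1, 1453), 1944) = Rational(2824631, 1453)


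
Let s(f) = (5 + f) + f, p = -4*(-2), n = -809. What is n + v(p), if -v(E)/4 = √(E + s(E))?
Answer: -809 - 4*√29 ≈ -830.54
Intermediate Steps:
p = 8
s(f) = 5 + 2*f
v(E) = -4*√(5 + 3*E) (v(E) = -4*√(E + (5 + 2*E)) = -4*√(5 + 3*E))
n + v(p) = -809 - 4*√(5 + 3*8) = -809 - 4*√(5 + 24) = -809 - 4*√29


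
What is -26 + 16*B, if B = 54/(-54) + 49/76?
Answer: -602/19 ≈ -31.684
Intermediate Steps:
B = -27/76 (B = 54*(-1/54) + 49*(1/76) = -1 + 49/76 = -27/76 ≈ -0.35526)
-26 + 16*B = -26 + 16*(-27/76) = -26 - 108/19 = -602/19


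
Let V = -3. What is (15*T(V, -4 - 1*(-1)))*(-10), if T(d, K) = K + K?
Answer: 900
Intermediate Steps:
T(d, K) = 2*K
(15*T(V, -4 - 1*(-1)))*(-10) = (15*(2*(-4 - 1*(-1))))*(-10) = (15*(2*(-4 + 1)))*(-10) = (15*(2*(-3)))*(-10) = (15*(-6))*(-10) = -90*(-10) = 900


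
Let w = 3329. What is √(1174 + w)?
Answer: √4503 ≈ 67.104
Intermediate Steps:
√(1174 + w) = √(1174 + 3329) = √4503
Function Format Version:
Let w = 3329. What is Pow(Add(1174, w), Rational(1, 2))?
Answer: Pow(4503, Rational(1, 2)) ≈ 67.104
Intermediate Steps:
Pow(Add(1174, w), Rational(1, 2)) = Pow(Add(1174, 3329), Rational(1, 2)) = Pow(4503, Rational(1, 2))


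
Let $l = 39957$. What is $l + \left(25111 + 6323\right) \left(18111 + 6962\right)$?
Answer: $788184639$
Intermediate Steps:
$l + \left(25111 + 6323\right) \left(18111 + 6962\right) = 39957 + \left(25111 + 6323\right) \left(18111 + 6962\right) = 39957 + 31434 \cdot 25073 = 39957 + 788144682 = 788184639$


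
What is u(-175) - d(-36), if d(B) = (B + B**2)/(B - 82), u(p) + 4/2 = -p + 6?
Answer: 11191/59 ≈ 189.68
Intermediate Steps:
u(p) = 4 - p (u(p) = -2 + (-p + 6) = -2 + (6 - p) = 4 - p)
d(B) = (B + B**2)/(-82 + B)
u(-175) - d(-36) = (4 - 1*(-175)) - (-36)*(1 - 36)/(-82 - 36) = (4 + 175) - (-36)*(-35)/(-118) = 179 - (-36)*(-1)*(-35)/118 = 179 - 1*(-630/59) = 179 + 630/59 = 11191/59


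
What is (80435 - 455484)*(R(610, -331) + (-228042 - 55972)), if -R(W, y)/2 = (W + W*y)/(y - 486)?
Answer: 87177153909862/817 ≈ 1.0670e+11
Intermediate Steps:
R(W, y) = -2*(W + W*y)/(-486 + y) (R(W, y) = -2*(W + W*y)/(y - 486) = -2*(W + W*y)/(-486 + y))
(80435 - 455484)*(R(610, -331) + (-228042 - 55972)) = (80435 - 455484)*(-2*610*(1 - 331)/(-486 - 331) + (-228042 - 55972)) = -375049*(-2*610*(-330)/(-817) - 284014) = -375049*(-2*610*(-1/817)*(-330) - 284014) = -375049*(-402600/817 - 284014) = -375049*(-232442038/817) = 87177153909862/817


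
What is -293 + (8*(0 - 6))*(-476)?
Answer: 22555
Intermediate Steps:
-293 + (8*(0 - 6))*(-476) = -293 + (8*(-6))*(-476) = -293 - 48*(-476) = -293 + 22848 = 22555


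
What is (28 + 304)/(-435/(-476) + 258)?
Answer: 158032/123243 ≈ 1.2823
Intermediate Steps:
(28 + 304)/(-435/(-476) + 258) = 332/(-435*(-1/476) + 258) = 332/(435/476 + 258) = 332/(123243/476) = 332*(476/123243) = 158032/123243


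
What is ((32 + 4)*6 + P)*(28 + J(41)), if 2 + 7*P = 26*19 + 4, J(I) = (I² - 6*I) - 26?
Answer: 2885496/7 ≈ 4.1221e+5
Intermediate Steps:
J(I) = -26 + I² - 6*I
P = 496/7 (P = -2/7 + (26*19 + 4)/7 = -2/7 + (494 + 4)/7 = -2/7 + (⅐)*498 = -2/7 + 498/7 = 496/7 ≈ 70.857)
((32 + 4)*6 + P)*(28 + J(41)) = ((32 + 4)*6 + 496/7)*(28 + (-26 + 41² - 6*41)) = (36*6 + 496/7)*(28 + (-26 + 1681 - 246)) = (216 + 496/7)*(28 + 1409) = (2008/7)*1437 = 2885496/7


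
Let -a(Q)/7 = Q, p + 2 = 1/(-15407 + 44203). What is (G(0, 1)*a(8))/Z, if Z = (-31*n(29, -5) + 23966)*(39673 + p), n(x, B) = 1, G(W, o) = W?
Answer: 0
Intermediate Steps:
p = -57591/28796 (p = -2 + 1/(-15407 + 44203) = -2 + 1/28796 = -57591/28796 ≈ -2.0000)
a(Q) = -7*Q
Z = 27342533010395/28796 (Z = (-31*1 + 23966)*(39673 - 57591/28796) = (-31 + 23966)*(1142366117/28796) = 23935*(1142366117/28796) = 27342533010395/28796 ≈ 9.4953e+8)
(G(0, 1)*a(8))/Z = (0*(-7*8))/(27342533010395/28796) = (0*(-56))*(28796/27342533010395) = 0*(28796/27342533010395) = 0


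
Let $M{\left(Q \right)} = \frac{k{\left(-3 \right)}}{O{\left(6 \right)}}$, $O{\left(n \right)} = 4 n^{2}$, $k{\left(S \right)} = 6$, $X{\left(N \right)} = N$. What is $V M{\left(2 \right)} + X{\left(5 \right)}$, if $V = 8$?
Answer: $\frac{16}{3} \approx 5.3333$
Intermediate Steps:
$M{\left(Q \right)} = \frac{1}{24}$ ($M{\left(Q \right)} = \frac{6}{4 \cdot 6^{2}} = \frac{6}{4 \cdot 36} = \frac{6}{144} = 6 \cdot \frac{1}{144} = \frac{1}{24}$)
$V M{\left(2 \right)} + X{\left(5 \right)} = 8 \cdot \frac{1}{24} + 5 = \frac{1}{3} + 5 = \frac{16}{3}$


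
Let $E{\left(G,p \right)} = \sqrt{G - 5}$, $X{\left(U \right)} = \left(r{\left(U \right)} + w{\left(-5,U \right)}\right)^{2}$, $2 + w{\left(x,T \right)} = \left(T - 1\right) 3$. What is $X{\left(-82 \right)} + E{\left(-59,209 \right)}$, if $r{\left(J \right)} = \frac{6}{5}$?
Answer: $\frac{1560001}{25} + 8 i \approx 62400.0 + 8.0 i$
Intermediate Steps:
$w{\left(x,T \right)} = -5 + 3 T$ ($w{\left(x,T \right)} = -2 + \left(T - 1\right) 3 = -2 + \left(-1 + T\right) 3 = -2 + \left(-3 + 3 T\right) = -5 + 3 T$)
$r{\left(J \right)} = \frac{6}{5}$ ($r{\left(J \right)} = 6 \cdot \frac{1}{5} = \frac{6}{5}$)
$X{\left(U \right)} = \left(- \frac{19}{5} + 3 U\right)^{2}$ ($X{\left(U \right)} = \left(\frac{6}{5} + \left(-5 + 3 U\right)\right)^{2} = \left(- \frac{19}{5} + 3 U\right)^{2}$)
$E{\left(G,p \right)} = \sqrt{-5 + G}$
$X{\left(-82 \right)} + E{\left(-59,209 \right)} = \frac{\left(-19 + 15 \left(-82\right)\right)^{2}}{25} + \sqrt{-5 - 59} = \frac{\left(-19 - 1230\right)^{2}}{25} + \sqrt{-64} = \frac{\left(-1249\right)^{2}}{25} + 8 i = \frac{1}{25} \cdot 1560001 + 8 i = \frac{1560001}{25} + 8 i$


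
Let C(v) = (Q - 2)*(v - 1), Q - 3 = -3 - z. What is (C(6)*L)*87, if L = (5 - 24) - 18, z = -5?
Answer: -48285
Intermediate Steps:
Q = 5 (Q = 3 + (-3 - 1*(-5)) = 3 + (-3 + 5) = 3 + 2 = 5)
L = -37 (L = -19 - 18 = -37)
C(v) = -3 + 3*v (C(v) = (5 - 2)*(v - 1) = 3*(-1 + v) = -3 + 3*v)
(C(6)*L)*87 = ((-3 + 3*6)*(-37))*87 = ((-3 + 18)*(-37))*87 = (15*(-37))*87 = -555*87 = -48285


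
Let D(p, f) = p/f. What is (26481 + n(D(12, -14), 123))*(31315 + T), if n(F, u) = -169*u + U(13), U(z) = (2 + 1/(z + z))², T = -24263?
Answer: 6790993139/169 ≈ 4.0183e+7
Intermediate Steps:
U(z) = (2 + 1/(2*z))²
n(F, u) = 2809/676 - 169*u (n(F, u) = -169*u + (¼)*(1 + 4*13)²/13² = -169*u + (¼)*(1/169)*(1 + 52)² = -169*u + (¼)*(1/169)*53² = -169*u + (¼)*(1/169)*2809 = -169*u + 2809/676 = 2809/676 - 169*u)
(26481 + n(D(12, -14), 123))*(31315 + T) = (26481 + (2809/676 - 169*123))*(31315 - 24263) = (26481 + (2809/676 - 20787))*7052 = (26481 - 14049203/676)*7052 = (3851953/676)*7052 = 6790993139/169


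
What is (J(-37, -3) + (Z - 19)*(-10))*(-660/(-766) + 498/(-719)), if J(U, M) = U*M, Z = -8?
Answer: 17730216/275377 ≈ 64.385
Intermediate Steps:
J(U, M) = M*U
(J(-37, -3) + (Z - 19)*(-10))*(-660/(-766) + 498/(-719)) = (-3*(-37) + (-8 - 19)*(-10))*(-660/(-766) + 498/(-719)) = (111 - 27*(-10))*(-660*(-1/766) + 498*(-1/719)) = (111 + 270)*(330/383 - 498/719) = 381*(46536/275377) = 17730216/275377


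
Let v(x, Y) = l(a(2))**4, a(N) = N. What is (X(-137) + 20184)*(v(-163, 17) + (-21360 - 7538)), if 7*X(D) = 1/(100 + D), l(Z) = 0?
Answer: -151068774190/259 ≈ -5.8328e+8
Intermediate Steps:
X(D) = 1/(7*(100 + D))
v(x, Y) = 0 (v(x, Y) = 0**4 = 0)
(X(-137) + 20184)*(v(-163, 17) + (-21360 - 7538)) = (1/(7*(100 - 137)) + 20184)*(0 + (-21360 - 7538)) = ((1/7)/(-37) + 20184)*(0 - 28898) = ((1/7)*(-1/37) + 20184)*(-28898) = (-1/259 + 20184)*(-28898) = (5227655/259)*(-28898) = -151068774190/259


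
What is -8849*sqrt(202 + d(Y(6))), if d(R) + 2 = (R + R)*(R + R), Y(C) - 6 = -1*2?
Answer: -17698*sqrt(66) ≈ -1.4378e+5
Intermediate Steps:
Y(C) = 4 (Y(C) = 6 - 1*2 = 6 - 2 = 4)
d(R) = -2 + 4*R**2 (d(R) = -2 + (R + R)*(R + R) = -2 + (2*R)*(2*R) = -2 + 4*R**2)
-8849*sqrt(202 + d(Y(6))) = -8849*sqrt(202 + (-2 + 4*4**2)) = -8849*sqrt(202 + (-2 + 4*16)) = -8849*sqrt(202 + (-2 + 64)) = -8849*sqrt(202 + 62) = -17698*sqrt(66)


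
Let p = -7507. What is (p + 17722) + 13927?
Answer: 24142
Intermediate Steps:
(p + 17722) + 13927 = (-7507 + 17722) + 13927 = 10215 + 13927 = 24142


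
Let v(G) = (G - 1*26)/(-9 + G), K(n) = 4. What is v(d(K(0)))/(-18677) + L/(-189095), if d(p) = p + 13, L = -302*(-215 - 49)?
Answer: -11910936993/28253818520 ≈ -0.42157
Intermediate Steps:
L = 79728 (L = -302*(-264) = 79728)
d(p) = 13 + p
v(G) = (-26 + G)/(-9 + G) (v(G) = (G - 26)/(-9 + G) = (-26 + G)/(-9 + G))
v(d(K(0)))/(-18677) + L/(-189095) = ((-26 + (13 + 4))/(-9 + (13 + 4)))/(-18677) + 79728/(-189095) = ((-26 + 17)/(-9 + 17))*(-1/18677) + 79728*(-1/189095) = (-9/8)*(-1/18677) - 79728/189095 = ((1/8)*(-9))*(-1/18677) - 79728/189095 = -9/8*(-1/18677) - 79728/189095 = 9/149416 - 79728/189095 = -11910936993/28253818520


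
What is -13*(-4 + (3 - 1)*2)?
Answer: 0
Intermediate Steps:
-13*(-4 + (3 - 1)*2) = -13*(-4 + 2*2) = -13*(-4 + 4) = -13*0 = 0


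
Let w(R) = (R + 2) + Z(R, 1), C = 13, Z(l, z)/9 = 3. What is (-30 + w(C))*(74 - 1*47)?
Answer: 324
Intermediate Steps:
Z(l, z) = 27 (Z(l, z) = 9*3 = 27)
w(R) = 29 + R (w(R) = (R + 2) + 27 = (2 + R) + 27 = 29 + R)
(-30 + w(C))*(74 - 1*47) = (-30 + (29 + 13))*(74 - 1*47) = (-30 + 42)*(74 - 47) = 12*27 = 324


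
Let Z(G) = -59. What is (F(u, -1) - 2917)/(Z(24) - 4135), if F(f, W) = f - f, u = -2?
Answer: 2917/4194 ≈ 0.69552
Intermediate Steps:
F(f, W) = 0
(F(u, -1) - 2917)/(Z(24) - 4135) = (0 - 2917)/(-59 - 4135) = -2917/(-4194) = -2917*(-1/4194) = 2917/4194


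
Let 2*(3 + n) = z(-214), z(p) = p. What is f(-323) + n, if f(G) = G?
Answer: -433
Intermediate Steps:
n = -110 (n = -3 + (1/2)*(-214) = -3 - 107 = -110)
f(-323) + n = -323 - 110 = -433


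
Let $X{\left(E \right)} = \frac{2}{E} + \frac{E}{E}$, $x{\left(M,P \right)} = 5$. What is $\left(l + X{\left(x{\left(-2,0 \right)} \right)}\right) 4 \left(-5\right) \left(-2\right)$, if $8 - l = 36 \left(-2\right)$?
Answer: $3256$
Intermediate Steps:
$X{\left(E \right)} = 1 + \frac{2}{E}$ ($X{\left(E \right)} = \frac{2}{E} + 1 = 1 + \frac{2}{E}$)
$l = 80$ ($l = 8 - 36 \left(-2\right) = 8 - -72 = 8 + 72 = 80$)
$\left(l + X{\left(x{\left(-2,0 \right)} \right)}\right) 4 \left(-5\right) \left(-2\right) = \left(80 + \frac{2 + 5}{5}\right) 4 \left(-5\right) \left(-2\right) = \left(80 + \frac{1}{5} \cdot 7\right) \left(\left(-20\right) \left(-2\right)\right) = \left(80 + \frac{7}{5}\right) 40 = \frac{407}{5} \cdot 40 = 3256$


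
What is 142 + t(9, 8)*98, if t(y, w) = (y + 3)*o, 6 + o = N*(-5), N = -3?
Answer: 10726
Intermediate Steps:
o = 9 (o = -6 - 3*(-5) = -6 + 15 = 9)
t(y, w) = 27 + 9*y (t(y, w) = (y + 3)*9 = (3 + y)*9 = 27 + 9*y)
142 + t(9, 8)*98 = 142 + (27 + 9*9)*98 = 142 + (27 + 81)*98 = 142 + 108*98 = 142 + 10584 = 10726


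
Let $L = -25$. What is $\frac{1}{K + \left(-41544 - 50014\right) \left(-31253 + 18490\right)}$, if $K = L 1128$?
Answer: $\frac{1}{1168526554} \approx 8.5578 \cdot 10^{-10}$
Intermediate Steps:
$K = -28200$ ($K = \left(-25\right) 1128 = -28200$)
$\frac{1}{K + \left(-41544 - 50014\right) \left(-31253 + 18490\right)} = \frac{1}{-28200 + \left(-41544 - 50014\right) \left(-31253 + 18490\right)} = \frac{1}{-28200 - -1168554754} = \frac{1}{-28200 + 1168554754} = \frac{1}{1168526554}$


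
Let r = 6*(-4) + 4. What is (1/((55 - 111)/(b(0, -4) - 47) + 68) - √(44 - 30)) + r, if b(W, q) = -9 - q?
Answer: -17947/898 - √14 ≈ -23.727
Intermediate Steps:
r = -20 (r = -24 + 4 = -20)
(1/((55 - 111)/(b(0, -4) - 47) + 68) - √(44 - 30)) + r = (1/((55 - 111)/((-9 - 1*(-4)) - 47) + 68) - √(44 - 30)) - 20 = (1/(-56/((-9 + 4) - 47) + 68) - √14) - 20 = (1/(-56/(-5 - 47) + 68) - √14) - 20 = (1/(-56/(-52) + 68) - √14) - 20 = (1/(-56*(-1/52) + 68) - √14) - 20 = (1/(14/13 + 68) - √14) - 20 = (1/(898/13) - √14) - 20 = (13/898 - √14) - 20 = -17947/898 - √14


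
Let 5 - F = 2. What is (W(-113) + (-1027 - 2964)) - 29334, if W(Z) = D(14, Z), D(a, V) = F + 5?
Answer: -33317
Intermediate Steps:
F = 3 (F = 5 - 1*2 = 5 - 2 = 3)
D(a, V) = 8 (D(a, V) = 3 + 5 = 8)
W(Z) = 8
(W(-113) + (-1027 - 2964)) - 29334 = (8 + (-1027 - 2964)) - 29334 = (8 - 3991) - 29334 = -3983 - 29334 = -33317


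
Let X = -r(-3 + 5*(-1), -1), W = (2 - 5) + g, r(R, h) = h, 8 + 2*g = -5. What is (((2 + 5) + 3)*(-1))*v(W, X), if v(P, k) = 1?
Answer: -10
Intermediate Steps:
g = -13/2 (g = -4 + (1/2)*(-5) = -4 - 5/2 = -13/2 ≈ -6.5000)
W = -19/2 (W = (2 - 5) - 13/2 = -3 - 13/2 = -19/2 ≈ -9.5000)
X = 1 (X = -1*(-1) = 1)
(((2 + 5) + 3)*(-1))*v(W, X) = (((2 + 5) + 3)*(-1))*1 = ((7 + 3)*(-1))*1 = (10*(-1))*1 = -10*1 = -10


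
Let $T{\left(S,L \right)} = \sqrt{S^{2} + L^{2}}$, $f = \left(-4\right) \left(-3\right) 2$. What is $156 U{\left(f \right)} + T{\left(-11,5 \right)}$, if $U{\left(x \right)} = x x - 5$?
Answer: $89076 + \sqrt{146} \approx 89088.0$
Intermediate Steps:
$f = 24$ ($f = 12 \cdot 2 = 24$)
$U{\left(x \right)} = -5 + x^{2}$ ($U{\left(x \right)} = x^{2} - 5 = -5 + x^{2}$)
$T{\left(S,L \right)} = \sqrt{L^{2} + S^{2}}$
$156 U{\left(f \right)} + T{\left(-11,5 \right)} = 156 \left(-5 + 24^{2}\right) + \sqrt{5^{2} + \left(-11\right)^{2}} = 156 \left(-5 + 576\right) + \sqrt{25 + 121} = 156 \cdot 571 + \sqrt{146} = 89076 + \sqrt{146}$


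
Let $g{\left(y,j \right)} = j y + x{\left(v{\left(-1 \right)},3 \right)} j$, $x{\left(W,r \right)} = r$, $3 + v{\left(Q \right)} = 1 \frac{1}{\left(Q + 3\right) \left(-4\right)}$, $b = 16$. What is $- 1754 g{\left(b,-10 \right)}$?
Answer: $333260$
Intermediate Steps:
$v{\left(Q \right)} = -3 + \frac{1}{-12 - 4 Q}$ ($v{\left(Q \right)} = -3 + 1 \frac{1}{\left(Q + 3\right) \left(-4\right)} = -3 + 1 \frac{1}{\left(3 + Q\right) \left(-4\right)} = -3 + 1 \frac{1}{-12 - 4 Q} = -3 + \frac{1}{-12 - 4 Q}$)
$g{\left(y,j \right)} = 3 j + j y$ ($g{\left(y,j \right)} = j y + 3 j = 3 j + j y$)
$- 1754 g{\left(b,-10 \right)} = - 1754 \left(- 10 \left(3 + 16\right)\right) = - 1754 \left(\left(-10\right) 19\right) = \left(-1754\right) \left(-190\right) = 333260$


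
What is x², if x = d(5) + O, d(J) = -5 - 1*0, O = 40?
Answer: 1225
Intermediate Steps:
d(J) = -5 (d(J) = -5 + 0 = -5)
x = 35 (x = -5 + 40 = 35)
x² = 35² = 1225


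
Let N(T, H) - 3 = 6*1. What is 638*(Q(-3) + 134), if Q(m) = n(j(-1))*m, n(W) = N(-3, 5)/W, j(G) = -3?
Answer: 91234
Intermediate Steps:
N(T, H) = 9 (N(T, H) = 3 + 6*1 = 3 + 6 = 9)
n(W) = 9/W
Q(m) = -3*m (Q(m) = (9/(-3))*m = (9*(-1/3))*m = -3*m)
638*(Q(-3) + 134) = 638*(-3*(-3) + 134) = 638*(9 + 134) = 638*143 = 91234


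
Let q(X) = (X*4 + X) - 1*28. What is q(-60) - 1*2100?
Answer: -2428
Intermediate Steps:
q(X) = -28 + 5*X (q(X) = (4*X + X) - 28 = 5*X - 28 = -28 + 5*X)
q(-60) - 1*2100 = (-28 + 5*(-60)) - 1*2100 = (-28 - 300) - 2100 = -328 - 2100 = -2428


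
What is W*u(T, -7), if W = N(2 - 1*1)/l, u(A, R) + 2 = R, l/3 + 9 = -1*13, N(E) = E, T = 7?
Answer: 3/22 ≈ 0.13636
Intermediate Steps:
l = -66 (l = -27 + 3*(-1*13) = -27 + 3*(-13) = -27 - 39 = -66)
u(A, R) = -2 + R
W = -1/66 (W = (2 - 1*1)/(-66) = (2 - 1)*(-1/66) = 1*(-1/66) = -1/66 ≈ -0.015152)
W*u(T, -7) = -(-2 - 7)/66 = -1/66*(-9) = 3/22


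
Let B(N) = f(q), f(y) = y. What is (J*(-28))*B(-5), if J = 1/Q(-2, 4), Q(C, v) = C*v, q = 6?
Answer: 21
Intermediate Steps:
B(N) = 6
J = -⅛ (J = 1/(-2*4) = 1/(-8) = -⅛ ≈ -0.12500)
(J*(-28))*B(-5) = -⅛*(-28)*6 = (7/2)*6 = 21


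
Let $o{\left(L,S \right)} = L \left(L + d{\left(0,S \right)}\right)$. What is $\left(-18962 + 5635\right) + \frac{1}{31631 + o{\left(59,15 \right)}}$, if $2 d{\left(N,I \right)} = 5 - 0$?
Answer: $- \frac{939806711}{70519} \approx -13327.0$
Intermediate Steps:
$d{\left(N,I \right)} = \frac{5}{2}$ ($d{\left(N,I \right)} = \frac{5 - 0}{2} = \frac{5 + 0}{2} = \frac{1}{2} \cdot 5 = \frac{5}{2}$)
$o{\left(L,S \right)} = L \left(\frac{5}{2} + L\right)$ ($o{\left(L,S \right)} = L \left(L + \frac{5}{2}\right) = L \left(\frac{5}{2} + L\right)$)
$\left(-18962 + 5635\right) + \frac{1}{31631 + o{\left(59,15 \right)}} = \left(-18962 + 5635\right) + \frac{1}{31631 + \frac{1}{2} \cdot 59 \left(5 + 2 \cdot 59\right)} = -13327 + \frac{1}{31631 + \frac{1}{2} \cdot 59 \left(5 + 118\right)} = -13327 + \frac{1}{31631 + \frac{1}{2} \cdot 59 \cdot 123} = -13327 + \frac{1}{31631 + \frac{7257}{2}} = -13327 + \frac{1}{\frac{70519}{2}} = -13327 + \frac{2}{70519} = - \frac{939806711}{70519}$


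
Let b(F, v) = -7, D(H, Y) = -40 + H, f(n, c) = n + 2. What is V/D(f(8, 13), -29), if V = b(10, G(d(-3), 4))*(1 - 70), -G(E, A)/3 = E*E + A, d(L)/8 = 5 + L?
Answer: -161/10 ≈ -16.100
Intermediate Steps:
f(n, c) = 2 + n
d(L) = 40 + 8*L (d(L) = 8*(5 + L) = 40 + 8*L)
G(E, A) = -3*A - 3*E**2 (G(E, A) = -3*(E*E + A) = -3*(E**2 + A) = -3*(A + E**2) = -3*A - 3*E**2)
V = 483 (V = -7*(1 - 70) = -7*(-69) = 483)
V/D(f(8, 13), -29) = 483/(-40 + (2 + 8)) = 483/(-40 + 10) = 483/(-30) = 483*(-1/30) = -161/10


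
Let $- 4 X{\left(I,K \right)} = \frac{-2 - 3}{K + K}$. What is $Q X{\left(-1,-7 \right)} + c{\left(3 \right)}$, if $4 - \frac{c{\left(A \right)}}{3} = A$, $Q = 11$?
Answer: $\frac{113}{56} \approx 2.0179$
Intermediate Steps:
$c{\left(A \right)} = 12 - 3 A$
$X{\left(I,K \right)} = \frac{5}{8 K}$ ($X{\left(I,K \right)} = - \frac{\left(-2 - 3\right) \frac{1}{K + K}}{4} = - \frac{\left(-5\right) \frac{1}{2 K}}{4} = - \frac{\left(- \frac{5}{2}\right) \frac{1}{K}}{4} = \frac{5}{8 K}$)
$Q X{\left(-1,-7 \right)} + c{\left(3 \right)} = 11 \frac{5}{8 \left(-7\right)} + \left(12 - 9\right) = 11 \cdot \frac{5}{8} \left(- \frac{1}{7}\right) + \left(12 - 9\right) = 11 \left(- \frac{5}{56}\right) + 3 = - \frac{55}{56} + 3 = \frac{113}{56}$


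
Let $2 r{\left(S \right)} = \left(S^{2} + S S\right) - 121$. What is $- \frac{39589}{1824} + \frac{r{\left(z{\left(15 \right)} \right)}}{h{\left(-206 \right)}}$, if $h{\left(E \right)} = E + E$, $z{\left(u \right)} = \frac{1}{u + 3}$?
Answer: $- \frac{109352171}{5072544} \approx -21.558$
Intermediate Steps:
$z{\left(u \right)} = \frac{1}{3 + u}$
$h{\left(E \right)} = 2 E$
$r{\left(S \right)} = - \frac{121}{2} + S^{2}$ ($r{\left(S \right)} = \frac{\left(S^{2} + S S\right) - 121}{2} = \frac{\left(S^{2} + S^{2}\right) - 121}{2} = \frac{2 S^{2} - 121}{2} = \frac{-121 + 2 S^{2}}{2} = - \frac{121}{2} + S^{2}$)
$- \frac{39589}{1824} + \frac{r{\left(z{\left(15 \right)} \right)}}{h{\left(-206 \right)}} = - \frac{39589}{1824} + \frac{- \frac{121}{2} + \left(\frac{1}{3 + 15}\right)^{2}}{2 \left(-206\right)} = \left(-39589\right) \frac{1}{1824} + \frac{- \frac{121}{2} + \left(\frac{1}{18}\right)^{2}}{-412} = - \frac{39589}{1824} + \left(- \frac{121}{2} + \left(\frac{1}{18}\right)^{2}\right) \left(- \frac{1}{412}\right) = - \frac{39589}{1824} + \left(- \frac{121}{2} + \frac{1}{324}\right) \left(- \frac{1}{412}\right) = - \frac{39589}{1824} - - \frac{19601}{133488} = - \frac{39589}{1824} + \frac{19601}{133488} = - \frac{109352171}{5072544}$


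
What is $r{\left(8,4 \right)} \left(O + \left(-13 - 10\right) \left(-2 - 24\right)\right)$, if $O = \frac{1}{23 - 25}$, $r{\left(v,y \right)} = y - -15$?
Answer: $\frac{22705}{2} \approx 11353.0$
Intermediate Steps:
$r{\left(v,y \right)} = 15 + y$ ($r{\left(v,y \right)} = y + 15 = 15 + y$)
$O = - \frac{1}{2}$ ($O = \frac{1}{-2} = - \frac{1}{2} \approx -0.5$)
$r{\left(8,4 \right)} \left(O + \left(-13 - 10\right) \left(-2 - 24\right)\right) = \left(15 + 4\right) \left(- \frac{1}{2} + \left(-13 - 10\right) \left(-2 - 24\right)\right) = 19 \left(- \frac{1}{2} - -598\right) = 19 \left(- \frac{1}{2} + 598\right) = 19 \cdot \frac{1195}{2} = \frac{22705}{2}$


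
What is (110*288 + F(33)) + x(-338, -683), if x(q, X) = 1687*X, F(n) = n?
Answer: -1120508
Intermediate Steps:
(110*288 + F(33)) + x(-338, -683) = (110*288 + 33) + 1687*(-683) = (31680 + 33) - 1152221 = 31713 - 1152221 = -1120508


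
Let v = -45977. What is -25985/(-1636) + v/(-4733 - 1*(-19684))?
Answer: 313283363/24459836 ≈ 12.808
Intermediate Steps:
-25985/(-1636) + v/(-4733 - 1*(-19684)) = -25985/(-1636) - 45977/(-4733 - 1*(-19684)) = -25985*(-1/1636) - 45977/(-4733 + 19684) = 25985/1636 - 45977/14951 = 313283363/24459836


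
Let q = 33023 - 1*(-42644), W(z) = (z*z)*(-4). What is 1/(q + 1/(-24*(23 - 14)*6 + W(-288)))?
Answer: 333072/25202559023 ≈ 1.3216e-5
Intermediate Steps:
W(z) = -4*z² (W(z) = z²*(-4) = -4*z²)
q = 75667 (q = 33023 + 42644 = 75667)
1/(q + 1/(-24*(23 - 14)*6 + W(-288))) = 1/(75667 + 1/(-24*(23 - 14)*6 - 4*(-288)²)) = 1/(75667 + 1/(-24*9*6 - 4*82944)) = 1/(75667 + 1/(-216*6 - 331776)) = 1/(75667 + 1/(-1296 - 331776)) = 1/(75667 + 1/(-333072)) = 1/(75667 - 1/333072) = 1/(25202559023/333072) = 333072/25202559023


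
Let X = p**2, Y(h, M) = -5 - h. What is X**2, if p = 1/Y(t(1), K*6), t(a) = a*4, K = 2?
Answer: 1/6561 ≈ 0.00015242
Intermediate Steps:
t(a) = 4*a
p = -1/9 (p = 1/(-5 - 4) = 1/(-9) = -1/9 ≈ -0.11111)
X = 1/81 (X = (-1/9)**2 = 1/81 ≈ 0.012346)
X**2 = (1/81)**2 = 1/6561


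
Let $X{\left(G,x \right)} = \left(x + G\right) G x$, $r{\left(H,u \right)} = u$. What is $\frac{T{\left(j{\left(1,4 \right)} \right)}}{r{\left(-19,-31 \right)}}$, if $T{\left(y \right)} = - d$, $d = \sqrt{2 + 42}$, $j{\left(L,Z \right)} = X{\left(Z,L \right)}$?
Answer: $\frac{2 \sqrt{11}}{31} \approx 0.21398$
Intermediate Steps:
$X{\left(G,x \right)} = G x \left(G + x\right)$ ($X{\left(G,x \right)} = \left(G + x\right) G x = G x \left(G + x\right)$)
$j{\left(L,Z \right)} = L Z \left(L + Z\right)$ ($j{\left(L,Z \right)} = Z L \left(Z + L\right) = Z L \left(L + Z\right) = L Z \left(L + Z\right)$)
$d = 2 \sqrt{11}$ ($d = \sqrt{44} = 2 \sqrt{11} \approx 6.6332$)
$T{\left(y \right)} = - 2 \sqrt{11}$
$\frac{T{\left(j{\left(1,4 \right)} \right)}}{r{\left(-19,-31 \right)}} = \frac{\left(-2\right) \sqrt{11}}{-31} = - 2 \sqrt{11} \left(- \frac{1}{31}\right) = \frac{2 \sqrt{11}}{31}$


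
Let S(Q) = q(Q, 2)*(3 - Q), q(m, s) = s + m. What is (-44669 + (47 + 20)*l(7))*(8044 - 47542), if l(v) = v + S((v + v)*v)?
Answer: 26886288600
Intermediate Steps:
q(m, s) = m + s
S(Q) = (2 + Q)*(3 - Q) (S(Q) = (Q + 2)*(3 - Q) = (2 + Q)*(3 - Q))
l(v) = 6 + v - 4*v⁴ + 2*v² (l(v) = v + (6 + (v + v)*v - ((v + v)*v)²) = v + (6 + (2*v)*v - ((2*v)*v)²) = v + (6 + 2*v² - (2*v²)²) = v + (6 + 2*v² - 4*v⁴) = v + (6 - 4*v⁴ + 2*v²) = 6 + v - 4*v⁴ + 2*v²)
(-44669 + (47 + 20)*l(7))*(8044 - 47542) = (-44669 + (47 + 20)*(6 + 7 - 4*7⁴ + 2*7²))*(8044 - 47542) = (-44669 + 67*(6 + 7 - 4*2401 + 2*49))*(-39498) = (-44669 + 67*(6 + 7 - 9604 + 98))*(-39498) = (-44669 + 67*(-9493))*(-39498) = (-44669 - 636031)*(-39498) = -680700*(-39498) = 26886288600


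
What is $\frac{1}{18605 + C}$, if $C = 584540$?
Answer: $\frac{1}{603145} \approx 1.658 \cdot 10^{-6}$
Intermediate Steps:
$\frac{1}{18605 + C} = \frac{1}{18605 + 584540} = \frac{1}{603145}$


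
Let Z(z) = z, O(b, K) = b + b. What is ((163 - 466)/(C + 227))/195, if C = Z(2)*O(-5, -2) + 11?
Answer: -101/14170 ≈ -0.0071277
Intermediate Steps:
O(b, K) = 2*b
C = -9 (C = 2*(2*(-5)) + 11 = 2*(-10) + 11 = -20 + 11 = -9)
((163 - 466)/(C + 227))/195 = ((163 - 466)/(-9 + 227))/195 = -303/218*(1/195) = -303*1/218*(1/195) = -303/218*1/195 = -101/14170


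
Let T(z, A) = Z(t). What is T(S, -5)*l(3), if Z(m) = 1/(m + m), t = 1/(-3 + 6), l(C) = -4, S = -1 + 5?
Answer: -6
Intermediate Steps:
S = 4
t = ⅓ (t = 1/3 = ⅓ ≈ 0.33333)
Z(m) = 1/(2*m)
T(z, A) = 3/2 (T(z, A) = 1/(2*(⅓)) = (½)*3 = 3/2)
T(S, -5)*l(3) = (3/2)*(-4) = -6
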